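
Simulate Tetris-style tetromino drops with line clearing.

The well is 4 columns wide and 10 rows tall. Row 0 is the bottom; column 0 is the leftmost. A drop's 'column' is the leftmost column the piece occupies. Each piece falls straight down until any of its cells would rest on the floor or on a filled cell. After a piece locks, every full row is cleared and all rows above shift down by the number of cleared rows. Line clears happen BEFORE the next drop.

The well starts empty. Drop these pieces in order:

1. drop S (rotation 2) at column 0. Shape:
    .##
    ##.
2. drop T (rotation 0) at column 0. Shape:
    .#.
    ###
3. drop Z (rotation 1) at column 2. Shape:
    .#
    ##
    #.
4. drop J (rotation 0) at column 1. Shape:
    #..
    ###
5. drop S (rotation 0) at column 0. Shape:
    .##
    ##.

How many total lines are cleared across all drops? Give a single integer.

Answer: 0

Derivation:
Drop 1: S rot2 at col 0 lands with bottom-row=0; cleared 0 line(s) (total 0); column heights now [1 2 2 0], max=2
Drop 2: T rot0 at col 0 lands with bottom-row=2; cleared 0 line(s) (total 0); column heights now [3 4 3 0], max=4
Drop 3: Z rot1 at col 2 lands with bottom-row=3; cleared 0 line(s) (total 0); column heights now [3 4 5 6], max=6
Drop 4: J rot0 at col 1 lands with bottom-row=6; cleared 0 line(s) (total 0); column heights now [3 8 7 7], max=8
Drop 5: S rot0 at col 0 lands with bottom-row=8; cleared 0 line(s) (total 0); column heights now [9 10 10 7], max=10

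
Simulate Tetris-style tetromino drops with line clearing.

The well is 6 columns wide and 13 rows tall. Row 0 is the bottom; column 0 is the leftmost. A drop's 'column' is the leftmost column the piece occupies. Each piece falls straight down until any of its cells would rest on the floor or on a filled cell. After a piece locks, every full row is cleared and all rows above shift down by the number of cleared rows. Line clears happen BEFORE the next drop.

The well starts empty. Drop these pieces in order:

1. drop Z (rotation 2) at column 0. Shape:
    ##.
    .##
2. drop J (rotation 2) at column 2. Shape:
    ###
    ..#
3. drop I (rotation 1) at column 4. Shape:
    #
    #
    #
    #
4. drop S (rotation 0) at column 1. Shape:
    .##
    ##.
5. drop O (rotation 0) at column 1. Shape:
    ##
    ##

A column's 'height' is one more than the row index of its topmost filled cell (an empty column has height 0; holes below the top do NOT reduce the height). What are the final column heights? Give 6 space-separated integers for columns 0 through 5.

Drop 1: Z rot2 at col 0 lands with bottom-row=0; cleared 0 line(s) (total 0); column heights now [2 2 1 0 0 0], max=2
Drop 2: J rot2 at col 2 lands with bottom-row=0; cleared 0 line(s) (total 0); column heights now [2 2 2 2 2 0], max=2
Drop 3: I rot1 at col 4 lands with bottom-row=2; cleared 0 line(s) (total 0); column heights now [2 2 2 2 6 0], max=6
Drop 4: S rot0 at col 1 lands with bottom-row=2; cleared 0 line(s) (total 0); column heights now [2 3 4 4 6 0], max=6
Drop 5: O rot0 at col 1 lands with bottom-row=4; cleared 0 line(s) (total 0); column heights now [2 6 6 4 6 0], max=6

Answer: 2 6 6 4 6 0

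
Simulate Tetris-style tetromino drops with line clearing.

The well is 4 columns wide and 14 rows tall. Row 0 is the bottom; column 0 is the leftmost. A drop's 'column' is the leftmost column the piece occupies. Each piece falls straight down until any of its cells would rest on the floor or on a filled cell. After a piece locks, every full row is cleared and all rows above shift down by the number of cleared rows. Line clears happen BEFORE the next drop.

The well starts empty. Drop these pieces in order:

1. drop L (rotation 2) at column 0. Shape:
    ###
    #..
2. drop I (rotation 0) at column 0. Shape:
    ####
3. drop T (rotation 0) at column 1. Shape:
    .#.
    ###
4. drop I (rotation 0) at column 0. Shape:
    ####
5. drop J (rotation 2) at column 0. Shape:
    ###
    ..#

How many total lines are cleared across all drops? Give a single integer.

Answer: 2

Derivation:
Drop 1: L rot2 at col 0 lands with bottom-row=0; cleared 0 line(s) (total 0); column heights now [2 2 2 0], max=2
Drop 2: I rot0 at col 0 lands with bottom-row=2; cleared 1 line(s) (total 1); column heights now [2 2 2 0], max=2
Drop 3: T rot0 at col 1 lands with bottom-row=2; cleared 0 line(s) (total 1); column heights now [2 3 4 3], max=4
Drop 4: I rot0 at col 0 lands with bottom-row=4; cleared 1 line(s) (total 2); column heights now [2 3 4 3], max=4
Drop 5: J rot2 at col 0 lands with bottom-row=4; cleared 0 line(s) (total 2); column heights now [6 6 6 3], max=6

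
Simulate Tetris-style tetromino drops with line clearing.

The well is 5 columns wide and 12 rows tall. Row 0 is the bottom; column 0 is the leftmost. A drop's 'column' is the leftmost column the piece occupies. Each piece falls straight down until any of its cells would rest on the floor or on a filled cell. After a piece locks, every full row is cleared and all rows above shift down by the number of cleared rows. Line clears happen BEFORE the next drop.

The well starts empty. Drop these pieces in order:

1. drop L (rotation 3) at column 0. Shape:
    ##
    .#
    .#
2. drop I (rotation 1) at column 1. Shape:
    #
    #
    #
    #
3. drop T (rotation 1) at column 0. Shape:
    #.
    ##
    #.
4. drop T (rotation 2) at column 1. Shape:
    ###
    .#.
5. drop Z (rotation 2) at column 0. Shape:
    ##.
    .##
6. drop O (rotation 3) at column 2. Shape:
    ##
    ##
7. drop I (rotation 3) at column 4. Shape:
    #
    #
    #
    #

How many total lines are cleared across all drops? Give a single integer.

Drop 1: L rot3 at col 0 lands with bottom-row=0; cleared 0 line(s) (total 0); column heights now [3 3 0 0 0], max=3
Drop 2: I rot1 at col 1 lands with bottom-row=3; cleared 0 line(s) (total 0); column heights now [3 7 0 0 0], max=7
Drop 3: T rot1 at col 0 lands with bottom-row=6; cleared 0 line(s) (total 0); column heights now [9 8 0 0 0], max=9
Drop 4: T rot2 at col 1 lands with bottom-row=7; cleared 0 line(s) (total 0); column heights now [9 9 9 9 0], max=9
Drop 5: Z rot2 at col 0 lands with bottom-row=9; cleared 0 line(s) (total 0); column heights now [11 11 10 9 0], max=11
Drop 6: O rot3 at col 2 lands with bottom-row=10; cleared 0 line(s) (total 0); column heights now [11 11 12 12 0], max=12
Drop 7: I rot3 at col 4 lands with bottom-row=0; cleared 0 line(s) (total 0); column heights now [11 11 12 12 4], max=12

Answer: 0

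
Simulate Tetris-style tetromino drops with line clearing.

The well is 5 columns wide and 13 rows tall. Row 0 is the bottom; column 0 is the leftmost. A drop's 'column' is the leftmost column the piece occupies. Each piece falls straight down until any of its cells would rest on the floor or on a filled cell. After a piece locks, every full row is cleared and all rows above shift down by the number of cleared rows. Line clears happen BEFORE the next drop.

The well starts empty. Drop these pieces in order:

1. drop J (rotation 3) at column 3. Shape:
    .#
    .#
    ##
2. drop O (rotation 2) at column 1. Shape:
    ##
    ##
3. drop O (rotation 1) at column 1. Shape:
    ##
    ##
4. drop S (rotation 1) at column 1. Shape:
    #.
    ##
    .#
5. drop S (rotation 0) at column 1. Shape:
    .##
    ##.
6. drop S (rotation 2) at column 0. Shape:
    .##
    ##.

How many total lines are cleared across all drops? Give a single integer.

Answer: 0

Derivation:
Drop 1: J rot3 at col 3 lands with bottom-row=0; cleared 0 line(s) (total 0); column heights now [0 0 0 1 3], max=3
Drop 2: O rot2 at col 1 lands with bottom-row=0; cleared 0 line(s) (total 0); column heights now [0 2 2 1 3], max=3
Drop 3: O rot1 at col 1 lands with bottom-row=2; cleared 0 line(s) (total 0); column heights now [0 4 4 1 3], max=4
Drop 4: S rot1 at col 1 lands with bottom-row=4; cleared 0 line(s) (total 0); column heights now [0 7 6 1 3], max=7
Drop 5: S rot0 at col 1 lands with bottom-row=7; cleared 0 line(s) (total 0); column heights now [0 8 9 9 3], max=9
Drop 6: S rot2 at col 0 lands with bottom-row=8; cleared 0 line(s) (total 0); column heights now [9 10 10 9 3], max=10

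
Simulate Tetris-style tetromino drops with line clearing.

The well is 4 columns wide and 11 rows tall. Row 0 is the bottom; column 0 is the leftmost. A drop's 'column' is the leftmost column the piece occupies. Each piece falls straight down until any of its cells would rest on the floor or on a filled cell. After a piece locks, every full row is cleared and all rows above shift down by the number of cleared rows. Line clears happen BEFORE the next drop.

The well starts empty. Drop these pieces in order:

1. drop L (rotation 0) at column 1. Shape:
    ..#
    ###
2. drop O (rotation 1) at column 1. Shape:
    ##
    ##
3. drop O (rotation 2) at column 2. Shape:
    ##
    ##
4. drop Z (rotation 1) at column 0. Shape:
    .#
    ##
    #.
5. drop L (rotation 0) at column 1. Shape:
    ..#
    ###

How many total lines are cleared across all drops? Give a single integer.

Drop 1: L rot0 at col 1 lands with bottom-row=0; cleared 0 line(s) (total 0); column heights now [0 1 1 2], max=2
Drop 2: O rot1 at col 1 lands with bottom-row=1; cleared 0 line(s) (total 0); column heights now [0 3 3 2], max=3
Drop 3: O rot2 at col 2 lands with bottom-row=3; cleared 0 line(s) (total 0); column heights now [0 3 5 5], max=5
Drop 4: Z rot1 at col 0 lands with bottom-row=2; cleared 1 line(s) (total 1); column heights now [3 4 4 4], max=4
Drop 5: L rot0 at col 1 lands with bottom-row=4; cleared 0 line(s) (total 1); column heights now [3 5 5 6], max=6

Answer: 1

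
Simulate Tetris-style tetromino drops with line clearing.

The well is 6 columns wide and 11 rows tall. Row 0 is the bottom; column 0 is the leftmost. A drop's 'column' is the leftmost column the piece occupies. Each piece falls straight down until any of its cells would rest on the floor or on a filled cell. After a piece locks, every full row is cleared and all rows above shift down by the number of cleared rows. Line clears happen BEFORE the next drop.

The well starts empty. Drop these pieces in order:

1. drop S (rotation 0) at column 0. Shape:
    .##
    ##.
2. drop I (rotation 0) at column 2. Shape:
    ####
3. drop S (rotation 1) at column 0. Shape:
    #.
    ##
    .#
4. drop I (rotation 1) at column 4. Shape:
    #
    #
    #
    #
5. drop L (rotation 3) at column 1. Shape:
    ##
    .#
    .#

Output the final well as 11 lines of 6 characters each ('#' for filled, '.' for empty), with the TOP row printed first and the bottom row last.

Answer: ......
......
......
......
....#.
.##.#.
#.#.#.
###.#.
.#####
.##...
##....

Derivation:
Drop 1: S rot0 at col 0 lands with bottom-row=0; cleared 0 line(s) (total 0); column heights now [1 2 2 0 0 0], max=2
Drop 2: I rot0 at col 2 lands with bottom-row=2; cleared 0 line(s) (total 0); column heights now [1 2 3 3 3 3], max=3
Drop 3: S rot1 at col 0 lands with bottom-row=2; cleared 0 line(s) (total 0); column heights now [5 4 3 3 3 3], max=5
Drop 4: I rot1 at col 4 lands with bottom-row=3; cleared 0 line(s) (total 0); column heights now [5 4 3 3 7 3], max=7
Drop 5: L rot3 at col 1 lands with bottom-row=3; cleared 0 line(s) (total 0); column heights now [5 6 6 3 7 3], max=7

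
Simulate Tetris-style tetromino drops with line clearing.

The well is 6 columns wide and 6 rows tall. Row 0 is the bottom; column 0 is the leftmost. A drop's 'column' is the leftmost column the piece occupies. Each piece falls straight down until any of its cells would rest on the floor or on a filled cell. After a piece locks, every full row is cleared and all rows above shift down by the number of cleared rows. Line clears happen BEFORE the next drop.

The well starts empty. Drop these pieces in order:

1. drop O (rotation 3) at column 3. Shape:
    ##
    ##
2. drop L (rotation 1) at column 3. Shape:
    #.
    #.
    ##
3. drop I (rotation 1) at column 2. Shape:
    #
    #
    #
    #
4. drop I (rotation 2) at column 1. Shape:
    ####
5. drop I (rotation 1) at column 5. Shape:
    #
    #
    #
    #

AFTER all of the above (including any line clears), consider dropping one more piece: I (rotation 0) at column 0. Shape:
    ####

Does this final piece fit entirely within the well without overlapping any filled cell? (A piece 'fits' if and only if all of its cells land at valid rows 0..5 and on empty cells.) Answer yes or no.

Drop 1: O rot3 at col 3 lands with bottom-row=0; cleared 0 line(s) (total 0); column heights now [0 0 0 2 2 0], max=2
Drop 2: L rot1 at col 3 lands with bottom-row=2; cleared 0 line(s) (total 0); column heights now [0 0 0 5 3 0], max=5
Drop 3: I rot1 at col 2 lands with bottom-row=0; cleared 0 line(s) (total 0); column heights now [0 0 4 5 3 0], max=5
Drop 4: I rot2 at col 1 lands with bottom-row=5; cleared 0 line(s) (total 0); column heights now [0 6 6 6 6 0], max=6
Drop 5: I rot1 at col 5 lands with bottom-row=0; cleared 0 line(s) (total 0); column heights now [0 6 6 6 6 4], max=6
Test piece I rot0 at col 0 (width 4): heights before test = [0 6 6 6 6 4]; fits = False

Answer: no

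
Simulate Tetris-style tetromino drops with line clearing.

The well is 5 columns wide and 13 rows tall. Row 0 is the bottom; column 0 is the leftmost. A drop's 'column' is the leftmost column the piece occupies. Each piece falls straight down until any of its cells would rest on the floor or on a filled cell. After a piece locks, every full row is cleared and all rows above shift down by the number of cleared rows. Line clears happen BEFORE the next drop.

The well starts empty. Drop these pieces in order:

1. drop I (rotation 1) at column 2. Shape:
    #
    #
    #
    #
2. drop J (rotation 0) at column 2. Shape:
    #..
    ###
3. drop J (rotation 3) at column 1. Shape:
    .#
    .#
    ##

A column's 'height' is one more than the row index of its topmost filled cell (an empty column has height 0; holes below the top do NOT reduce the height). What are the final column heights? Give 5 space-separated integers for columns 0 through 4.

Answer: 0 7 9 5 5

Derivation:
Drop 1: I rot1 at col 2 lands with bottom-row=0; cleared 0 line(s) (total 0); column heights now [0 0 4 0 0], max=4
Drop 2: J rot0 at col 2 lands with bottom-row=4; cleared 0 line(s) (total 0); column heights now [0 0 6 5 5], max=6
Drop 3: J rot3 at col 1 lands with bottom-row=6; cleared 0 line(s) (total 0); column heights now [0 7 9 5 5], max=9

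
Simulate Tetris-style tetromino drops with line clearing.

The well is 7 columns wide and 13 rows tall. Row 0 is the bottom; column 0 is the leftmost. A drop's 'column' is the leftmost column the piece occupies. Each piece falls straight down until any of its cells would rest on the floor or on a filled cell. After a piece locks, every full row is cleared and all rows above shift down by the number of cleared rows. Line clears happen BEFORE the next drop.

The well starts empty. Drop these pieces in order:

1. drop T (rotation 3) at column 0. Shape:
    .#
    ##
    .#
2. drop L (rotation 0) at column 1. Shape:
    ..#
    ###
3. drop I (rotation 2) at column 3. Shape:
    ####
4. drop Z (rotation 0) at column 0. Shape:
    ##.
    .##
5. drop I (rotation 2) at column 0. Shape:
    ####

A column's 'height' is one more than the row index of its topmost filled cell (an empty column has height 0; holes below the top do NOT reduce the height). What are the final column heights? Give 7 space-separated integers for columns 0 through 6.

Answer: 7 7 7 7 6 6 6

Derivation:
Drop 1: T rot3 at col 0 lands with bottom-row=0; cleared 0 line(s) (total 0); column heights now [2 3 0 0 0 0 0], max=3
Drop 2: L rot0 at col 1 lands with bottom-row=3; cleared 0 line(s) (total 0); column heights now [2 4 4 5 0 0 0], max=5
Drop 3: I rot2 at col 3 lands with bottom-row=5; cleared 0 line(s) (total 0); column heights now [2 4 4 6 6 6 6], max=6
Drop 4: Z rot0 at col 0 lands with bottom-row=4; cleared 0 line(s) (total 0); column heights now [6 6 5 6 6 6 6], max=6
Drop 5: I rot2 at col 0 lands with bottom-row=6; cleared 0 line(s) (total 0); column heights now [7 7 7 7 6 6 6], max=7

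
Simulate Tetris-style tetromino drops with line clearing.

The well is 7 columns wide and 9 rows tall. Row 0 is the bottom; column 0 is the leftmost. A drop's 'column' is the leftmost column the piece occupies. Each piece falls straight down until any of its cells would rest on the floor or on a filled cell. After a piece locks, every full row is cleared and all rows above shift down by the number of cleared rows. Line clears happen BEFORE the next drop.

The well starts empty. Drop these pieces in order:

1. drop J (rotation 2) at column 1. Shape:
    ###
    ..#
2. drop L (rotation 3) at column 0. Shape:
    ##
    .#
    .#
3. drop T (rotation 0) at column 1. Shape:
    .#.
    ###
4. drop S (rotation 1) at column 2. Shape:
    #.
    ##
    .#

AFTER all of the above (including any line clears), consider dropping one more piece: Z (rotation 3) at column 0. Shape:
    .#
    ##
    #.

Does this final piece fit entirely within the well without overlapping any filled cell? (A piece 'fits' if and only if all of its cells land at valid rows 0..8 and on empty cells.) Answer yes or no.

Drop 1: J rot2 at col 1 lands with bottom-row=0; cleared 0 line(s) (total 0); column heights now [0 2 2 2 0 0 0], max=2
Drop 2: L rot3 at col 0 lands with bottom-row=2; cleared 0 line(s) (total 0); column heights now [5 5 2 2 0 0 0], max=5
Drop 3: T rot0 at col 1 lands with bottom-row=5; cleared 0 line(s) (total 0); column heights now [5 6 7 6 0 0 0], max=7
Drop 4: S rot1 at col 2 lands with bottom-row=6; cleared 0 line(s) (total 0); column heights now [5 6 9 8 0 0 0], max=9
Test piece Z rot3 at col 0 (width 2): heights before test = [5 6 9 8 0 0 0]; fits = True

Answer: yes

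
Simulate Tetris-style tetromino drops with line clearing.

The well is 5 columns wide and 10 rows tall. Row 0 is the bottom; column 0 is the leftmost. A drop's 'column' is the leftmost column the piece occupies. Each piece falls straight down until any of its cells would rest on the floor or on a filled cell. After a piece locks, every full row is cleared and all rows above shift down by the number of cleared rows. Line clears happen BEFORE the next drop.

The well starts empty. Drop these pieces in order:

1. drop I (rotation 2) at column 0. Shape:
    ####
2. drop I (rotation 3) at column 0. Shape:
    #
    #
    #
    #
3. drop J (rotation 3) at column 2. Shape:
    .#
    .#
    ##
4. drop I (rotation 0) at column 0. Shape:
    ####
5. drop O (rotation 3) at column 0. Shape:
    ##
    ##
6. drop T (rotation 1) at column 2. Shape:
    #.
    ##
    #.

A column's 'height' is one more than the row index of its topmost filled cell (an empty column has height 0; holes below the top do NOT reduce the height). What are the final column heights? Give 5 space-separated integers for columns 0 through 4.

Drop 1: I rot2 at col 0 lands with bottom-row=0; cleared 0 line(s) (total 0); column heights now [1 1 1 1 0], max=1
Drop 2: I rot3 at col 0 lands with bottom-row=1; cleared 0 line(s) (total 0); column heights now [5 1 1 1 0], max=5
Drop 3: J rot3 at col 2 lands with bottom-row=1; cleared 0 line(s) (total 0); column heights now [5 1 2 4 0], max=5
Drop 4: I rot0 at col 0 lands with bottom-row=5; cleared 0 line(s) (total 0); column heights now [6 6 6 6 0], max=6
Drop 5: O rot3 at col 0 lands with bottom-row=6; cleared 0 line(s) (total 0); column heights now [8 8 6 6 0], max=8
Drop 6: T rot1 at col 2 lands with bottom-row=6; cleared 0 line(s) (total 0); column heights now [8 8 9 8 0], max=9

Answer: 8 8 9 8 0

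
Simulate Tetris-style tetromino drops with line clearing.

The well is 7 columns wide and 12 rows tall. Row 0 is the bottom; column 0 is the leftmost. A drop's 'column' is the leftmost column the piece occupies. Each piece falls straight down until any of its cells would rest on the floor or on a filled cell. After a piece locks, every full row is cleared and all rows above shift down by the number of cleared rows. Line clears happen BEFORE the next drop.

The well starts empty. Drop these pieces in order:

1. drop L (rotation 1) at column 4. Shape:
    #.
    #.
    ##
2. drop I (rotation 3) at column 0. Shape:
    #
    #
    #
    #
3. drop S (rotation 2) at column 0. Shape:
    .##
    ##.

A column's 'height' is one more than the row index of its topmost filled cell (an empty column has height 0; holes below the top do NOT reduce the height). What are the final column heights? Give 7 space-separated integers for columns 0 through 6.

Answer: 5 6 6 0 3 1 0

Derivation:
Drop 1: L rot1 at col 4 lands with bottom-row=0; cleared 0 line(s) (total 0); column heights now [0 0 0 0 3 1 0], max=3
Drop 2: I rot3 at col 0 lands with bottom-row=0; cleared 0 line(s) (total 0); column heights now [4 0 0 0 3 1 0], max=4
Drop 3: S rot2 at col 0 lands with bottom-row=4; cleared 0 line(s) (total 0); column heights now [5 6 6 0 3 1 0], max=6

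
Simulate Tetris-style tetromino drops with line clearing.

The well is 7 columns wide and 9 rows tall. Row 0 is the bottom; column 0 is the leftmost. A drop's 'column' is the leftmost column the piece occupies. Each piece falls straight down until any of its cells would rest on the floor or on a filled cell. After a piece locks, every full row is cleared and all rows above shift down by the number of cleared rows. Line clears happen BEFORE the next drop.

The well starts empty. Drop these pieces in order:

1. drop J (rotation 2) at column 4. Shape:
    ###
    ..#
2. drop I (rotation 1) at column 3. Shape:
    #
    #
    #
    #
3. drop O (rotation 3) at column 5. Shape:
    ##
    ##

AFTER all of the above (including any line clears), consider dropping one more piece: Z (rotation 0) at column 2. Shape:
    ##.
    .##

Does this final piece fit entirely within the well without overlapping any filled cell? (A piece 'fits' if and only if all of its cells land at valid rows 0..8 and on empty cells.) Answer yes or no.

Answer: yes

Derivation:
Drop 1: J rot2 at col 4 lands with bottom-row=0; cleared 0 line(s) (total 0); column heights now [0 0 0 0 2 2 2], max=2
Drop 2: I rot1 at col 3 lands with bottom-row=0; cleared 0 line(s) (total 0); column heights now [0 0 0 4 2 2 2], max=4
Drop 3: O rot3 at col 5 lands with bottom-row=2; cleared 0 line(s) (total 0); column heights now [0 0 0 4 2 4 4], max=4
Test piece Z rot0 at col 2 (width 3): heights before test = [0 0 0 4 2 4 4]; fits = True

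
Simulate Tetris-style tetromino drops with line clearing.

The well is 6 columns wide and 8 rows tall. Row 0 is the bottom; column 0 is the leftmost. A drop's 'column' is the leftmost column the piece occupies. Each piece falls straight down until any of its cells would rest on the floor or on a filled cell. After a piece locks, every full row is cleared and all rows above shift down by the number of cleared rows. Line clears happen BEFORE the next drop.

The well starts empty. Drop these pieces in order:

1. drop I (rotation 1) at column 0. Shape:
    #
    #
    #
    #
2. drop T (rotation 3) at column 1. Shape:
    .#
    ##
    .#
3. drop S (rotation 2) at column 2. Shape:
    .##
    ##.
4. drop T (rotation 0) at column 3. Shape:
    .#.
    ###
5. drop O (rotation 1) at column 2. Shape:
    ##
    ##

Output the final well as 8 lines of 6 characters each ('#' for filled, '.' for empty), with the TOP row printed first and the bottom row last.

Drop 1: I rot1 at col 0 lands with bottom-row=0; cleared 0 line(s) (total 0); column heights now [4 0 0 0 0 0], max=4
Drop 2: T rot3 at col 1 lands with bottom-row=0; cleared 0 line(s) (total 0); column heights now [4 2 3 0 0 0], max=4
Drop 3: S rot2 at col 2 lands with bottom-row=3; cleared 0 line(s) (total 0); column heights now [4 2 4 5 5 0], max=5
Drop 4: T rot0 at col 3 lands with bottom-row=5; cleared 0 line(s) (total 0); column heights now [4 2 4 6 7 6], max=7
Drop 5: O rot1 at col 2 lands with bottom-row=6; cleared 0 line(s) (total 0); column heights now [4 2 8 8 7 6], max=8

Answer: ..##..
..###.
...###
...##.
#.##..
#.#...
###...
#.#...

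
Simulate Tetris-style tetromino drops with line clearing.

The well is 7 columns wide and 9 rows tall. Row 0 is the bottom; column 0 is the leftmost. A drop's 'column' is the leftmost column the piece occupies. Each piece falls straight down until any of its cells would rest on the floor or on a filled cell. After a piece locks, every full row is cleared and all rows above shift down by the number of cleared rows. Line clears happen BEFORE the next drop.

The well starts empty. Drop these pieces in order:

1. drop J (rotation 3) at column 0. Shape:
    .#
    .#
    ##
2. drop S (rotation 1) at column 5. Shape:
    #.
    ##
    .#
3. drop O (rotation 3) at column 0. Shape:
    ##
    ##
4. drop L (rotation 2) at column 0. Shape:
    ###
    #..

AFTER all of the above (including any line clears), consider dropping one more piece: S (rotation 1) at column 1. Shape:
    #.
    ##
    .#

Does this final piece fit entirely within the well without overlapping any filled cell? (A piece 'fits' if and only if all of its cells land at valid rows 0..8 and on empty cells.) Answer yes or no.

Answer: no

Derivation:
Drop 1: J rot3 at col 0 lands with bottom-row=0; cleared 0 line(s) (total 0); column heights now [1 3 0 0 0 0 0], max=3
Drop 2: S rot1 at col 5 lands with bottom-row=0; cleared 0 line(s) (total 0); column heights now [1 3 0 0 0 3 2], max=3
Drop 3: O rot3 at col 0 lands with bottom-row=3; cleared 0 line(s) (total 0); column heights now [5 5 0 0 0 3 2], max=5
Drop 4: L rot2 at col 0 lands with bottom-row=5; cleared 0 line(s) (total 0); column heights now [7 7 7 0 0 3 2], max=7
Test piece S rot1 at col 1 (width 2): heights before test = [7 7 7 0 0 3 2]; fits = False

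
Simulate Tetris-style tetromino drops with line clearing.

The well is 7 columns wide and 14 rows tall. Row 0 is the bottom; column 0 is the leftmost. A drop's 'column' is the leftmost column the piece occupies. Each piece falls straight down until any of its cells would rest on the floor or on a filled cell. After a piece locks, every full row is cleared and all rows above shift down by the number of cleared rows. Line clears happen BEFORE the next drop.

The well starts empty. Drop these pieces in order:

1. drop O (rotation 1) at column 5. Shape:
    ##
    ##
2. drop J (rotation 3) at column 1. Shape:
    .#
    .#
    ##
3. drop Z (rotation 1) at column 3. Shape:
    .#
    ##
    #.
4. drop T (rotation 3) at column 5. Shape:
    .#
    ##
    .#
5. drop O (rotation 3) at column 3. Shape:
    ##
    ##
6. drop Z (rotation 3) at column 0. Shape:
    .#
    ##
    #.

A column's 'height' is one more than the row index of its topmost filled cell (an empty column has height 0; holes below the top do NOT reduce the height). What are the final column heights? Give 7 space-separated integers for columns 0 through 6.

Drop 1: O rot1 at col 5 lands with bottom-row=0; cleared 0 line(s) (total 0); column heights now [0 0 0 0 0 2 2], max=2
Drop 2: J rot3 at col 1 lands with bottom-row=0; cleared 0 line(s) (total 0); column heights now [0 1 3 0 0 2 2], max=3
Drop 3: Z rot1 at col 3 lands with bottom-row=0; cleared 0 line(s) (total 0); column heights now [0 1 3 2 3 2 2], max=3
Drop 4: T rot3 at col 5 lands with bottom-row=2; cleared 0 line(s) (total 0); column heights now [0 1 3 2 3 4 5], max=5
Drop 5: O rot3 at col 3 lands with bottom-row=3; cleared 0 line(s) (total 0); column heights now [0 1 3 5 5 4 5], max=5
Drop 6: Z rot3 at col 0 lands with bottom-row=0; cleared 1 line(s) (total 1); column heights now [1 2 2 4 4 3 4], max=4

Answer: 1 2 2 4 4 3 4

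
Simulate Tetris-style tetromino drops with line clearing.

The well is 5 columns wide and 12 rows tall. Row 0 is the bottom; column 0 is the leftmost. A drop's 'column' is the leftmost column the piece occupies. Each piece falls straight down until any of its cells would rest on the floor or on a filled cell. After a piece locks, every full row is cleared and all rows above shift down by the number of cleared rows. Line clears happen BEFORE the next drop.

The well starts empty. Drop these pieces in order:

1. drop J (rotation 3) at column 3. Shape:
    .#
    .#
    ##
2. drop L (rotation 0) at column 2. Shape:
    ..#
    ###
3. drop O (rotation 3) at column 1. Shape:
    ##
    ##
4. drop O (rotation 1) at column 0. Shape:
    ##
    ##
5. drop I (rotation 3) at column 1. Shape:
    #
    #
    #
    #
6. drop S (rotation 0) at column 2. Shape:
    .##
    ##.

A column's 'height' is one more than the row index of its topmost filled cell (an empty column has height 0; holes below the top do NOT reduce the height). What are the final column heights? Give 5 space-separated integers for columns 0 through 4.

Answer: 8 12 7 8 8

Derivation:
Drop 1: J rot3 at col 3 lands with bottom-row=0; cleared 0 line(s) (total 0); column heights now [0 0 0 1 3], max=3
Drop 2: L rot0 at col 2 lands with bottom-row=3; cleared 0 line(s) (total 0); column heights now [0 0 4 4 5], max=5
Drop 3: O rot3 at col 1 lands with bottom-row=4; cleared 0 line(s) (total 0); column heights now [0 6 6 4 5], max=6
Drop 4: O rot1 at col 0 lands with bottom-row=6; cleared 0 line(s) (total 0); column heights now [8 8 6 4 5], max=8
Drop 5: I rot3 at col 1 lands with bottom-row=8; cleared 0 line(s) (total 0); column heights now [8 12 6 4 5], max=12
Drop 6: S rot0 at col 2 lands with bottom-row=6; cleared 0 line(s) (total 0); column heights now [8 12 7 8 8], max=12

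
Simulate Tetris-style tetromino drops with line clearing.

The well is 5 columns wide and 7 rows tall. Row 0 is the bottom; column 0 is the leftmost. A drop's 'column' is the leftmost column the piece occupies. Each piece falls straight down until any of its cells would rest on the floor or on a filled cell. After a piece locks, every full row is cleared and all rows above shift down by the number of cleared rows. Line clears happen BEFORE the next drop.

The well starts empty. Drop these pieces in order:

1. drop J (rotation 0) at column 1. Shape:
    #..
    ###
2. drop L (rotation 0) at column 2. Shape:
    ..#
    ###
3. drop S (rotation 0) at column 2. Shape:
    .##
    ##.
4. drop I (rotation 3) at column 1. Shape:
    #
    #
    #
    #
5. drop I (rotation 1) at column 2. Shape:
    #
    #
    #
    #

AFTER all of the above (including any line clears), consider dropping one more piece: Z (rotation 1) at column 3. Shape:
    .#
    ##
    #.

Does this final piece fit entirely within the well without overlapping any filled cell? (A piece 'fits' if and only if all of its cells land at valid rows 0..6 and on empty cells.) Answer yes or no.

Answer: yes

Derivation:
Drop 1: J rot0 at col 1 lands with bottom-row=0; cleared 0 line(s) (total 0); column heights now [0 2 1 1 0], max=2
Drop 2: L rot0 at col 2 lands with bottom-row=1; cleared 0 line(s) (total 0); column heights now [0 2 2 2 3], max=3
Drop 3: S rot0 at col 2 lands with bottom-row=2; cleared 0 line(s) (total 0); column heights now [0 2 3 4 4], max=4
Drop 4: I rot3 at col 1 lands with bottom-row=2; cleared 0 line(s) (total 0); column heights now [0 6 3 4 4], max=6
Drop 5: I rot1 at col 2 lands with bottom-row=3; cleared 0 line(s) (total 0); column heights now [0 6 7 4 4], max=7
Test piece Z rot1 at col 3 (width 2): heights before test = [0 6 7 4 4]; fits = True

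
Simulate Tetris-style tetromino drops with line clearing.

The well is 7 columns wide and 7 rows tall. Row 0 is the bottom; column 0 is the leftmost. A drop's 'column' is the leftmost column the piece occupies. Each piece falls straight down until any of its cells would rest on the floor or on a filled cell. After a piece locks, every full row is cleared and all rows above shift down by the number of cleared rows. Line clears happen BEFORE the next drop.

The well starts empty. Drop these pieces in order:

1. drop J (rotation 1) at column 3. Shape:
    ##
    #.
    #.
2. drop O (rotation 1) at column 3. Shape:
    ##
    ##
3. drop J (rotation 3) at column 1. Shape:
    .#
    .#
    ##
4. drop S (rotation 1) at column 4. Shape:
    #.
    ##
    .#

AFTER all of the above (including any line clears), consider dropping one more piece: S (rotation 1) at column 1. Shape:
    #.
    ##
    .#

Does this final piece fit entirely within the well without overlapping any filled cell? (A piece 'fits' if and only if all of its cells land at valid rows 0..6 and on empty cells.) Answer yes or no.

Answer: yes

Derivation:
Drop 1: J rot1 at col 3 lands with bottom-row=0; cleared 0 line(s) (total 0); column heights now [0 0 0 3 3 0 0], max=3
Drop 2: O rot1 at col 3 lands with bottom-row=3; cleared 0 line(s) (total 0); column heights now [0 0 0 5 5 0 0], max=5
Drop 3: J rot3 at col 1 lands with bottom-row=0; cleared 0 line(s) (total 0); column heights now [0 1 3 5 5 0 0], max=5
Drop 4: S rot1 at col 4 lands with bottom-row=4; cleared 0 line(s) (total 0); column heights now [0 1 3 5 7 6 0], max=7
Test piece S rot1 at col 1 (width 2): heights before test = [0 1 3 5 7 6 0]; fits = True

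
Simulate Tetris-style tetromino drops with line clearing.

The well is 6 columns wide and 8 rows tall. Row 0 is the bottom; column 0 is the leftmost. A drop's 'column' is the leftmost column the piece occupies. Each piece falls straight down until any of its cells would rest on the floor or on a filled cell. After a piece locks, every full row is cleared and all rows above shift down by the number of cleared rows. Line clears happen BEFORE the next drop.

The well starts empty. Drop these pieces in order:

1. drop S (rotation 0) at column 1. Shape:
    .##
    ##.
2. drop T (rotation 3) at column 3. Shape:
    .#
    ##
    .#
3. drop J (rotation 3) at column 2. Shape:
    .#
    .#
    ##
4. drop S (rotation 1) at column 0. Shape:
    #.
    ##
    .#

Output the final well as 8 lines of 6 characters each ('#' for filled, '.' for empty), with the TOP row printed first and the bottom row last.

Drop 1: S rot0 at col 1 lands with bottom-row=0; cleared 0 line(s) (total 0); column heights now [0 1 2 2 0 0], max=2
Drop 2: T rot3 at col 3 lands with bottom-row=1; cleared 0 line(s) (total 0); column heights now [0 1 2 3 4 0], max=4
Drop 3: J rot3 at col 2 lands with bottom-row=3; cleared 0 line(s) (total 0); column heights now [0 1 4 6 4 0], max=6
Drop 4: S rot1 at col 0 lands with bottom-row=1; cleared 0 line(s) (total 0); column heights now [4 3 4 6 4 0], max=6

Answer: ......
......
...#..
...#..
#.###.
##.##.
.####.
.##...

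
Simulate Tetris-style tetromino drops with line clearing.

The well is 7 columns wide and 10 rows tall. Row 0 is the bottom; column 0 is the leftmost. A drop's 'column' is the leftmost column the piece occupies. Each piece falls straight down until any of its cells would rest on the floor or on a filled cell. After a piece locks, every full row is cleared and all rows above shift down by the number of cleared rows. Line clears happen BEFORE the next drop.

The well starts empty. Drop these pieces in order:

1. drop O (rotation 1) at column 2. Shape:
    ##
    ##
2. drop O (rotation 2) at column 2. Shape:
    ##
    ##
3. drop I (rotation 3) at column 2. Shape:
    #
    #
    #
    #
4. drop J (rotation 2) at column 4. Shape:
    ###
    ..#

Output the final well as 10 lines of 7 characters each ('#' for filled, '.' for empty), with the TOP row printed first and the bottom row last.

Drop 1: O rot1 at col 2 lands with bottom-row=0; cleared 0 line(s) (total 0); column heights now [0 0 2 2 0 0 0], max=2
Drop 2: O rot2 at col 2 lands with bottom-row=2; cleared 0 line(s) (total 0); column heights now [0 0 4 4 0 0 0], max=4
Drop 3: I rot3 at col 2 lands with bottom-row=4; cleared 0 line(s) (total 0); column heights now [0 0 8 4 0 0 0], max=8
Drop 4: J rot2 at col 4 lands with bottom-row=0; cleared 0 line(s) (total 0); column heights now [0 0 8 4 2 2 2], max=8

Answer: .......
.......
..#....
..#....
..#....
..#....
..##...
..##...
..#####
..##..#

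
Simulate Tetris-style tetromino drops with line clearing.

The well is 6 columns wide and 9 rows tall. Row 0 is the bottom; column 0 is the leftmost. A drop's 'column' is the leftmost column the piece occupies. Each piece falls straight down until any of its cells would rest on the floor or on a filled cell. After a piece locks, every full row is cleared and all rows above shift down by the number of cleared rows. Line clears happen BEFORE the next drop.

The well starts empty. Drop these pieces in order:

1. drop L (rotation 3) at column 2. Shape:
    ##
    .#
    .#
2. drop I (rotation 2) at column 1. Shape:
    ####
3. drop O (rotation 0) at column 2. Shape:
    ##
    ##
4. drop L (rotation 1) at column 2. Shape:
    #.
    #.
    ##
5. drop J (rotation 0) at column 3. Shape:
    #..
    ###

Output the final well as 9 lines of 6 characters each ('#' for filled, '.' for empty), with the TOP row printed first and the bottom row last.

Answer: ..##..
..####
..##..
..##..
..##..
.####.
..##..
...#..
...#..

Derivation:
Drop 1: L rot3 at col 2 lands with bottom-row=0; cleared 0 line(s) (total 0); column heights now [0 0 3 3 0 0], max=3
Drop 2: I rot2 at col 1 lands with bottom-row=3; cleared 0 line(s) (total 0); column heights now [0 4 4 4 4 0], max=4
Drop 3: O rot0 at col 2 lands with bottom-row=4; cleared 0 line(s) (total 0); column heights now [0 4 6 6 4 0], max=6
Drop 4: L rot1 at col 2 lands with bottom-row=6; cleared 0 line(s) (total 0); column heights now [0 4 9 7 4 0], max=9
Drop 5: J rot0 at col 3 lands with bottom-row=7; cleared 0 line(s) (total 0); column heights now [0 4 9 9 8 8], max=9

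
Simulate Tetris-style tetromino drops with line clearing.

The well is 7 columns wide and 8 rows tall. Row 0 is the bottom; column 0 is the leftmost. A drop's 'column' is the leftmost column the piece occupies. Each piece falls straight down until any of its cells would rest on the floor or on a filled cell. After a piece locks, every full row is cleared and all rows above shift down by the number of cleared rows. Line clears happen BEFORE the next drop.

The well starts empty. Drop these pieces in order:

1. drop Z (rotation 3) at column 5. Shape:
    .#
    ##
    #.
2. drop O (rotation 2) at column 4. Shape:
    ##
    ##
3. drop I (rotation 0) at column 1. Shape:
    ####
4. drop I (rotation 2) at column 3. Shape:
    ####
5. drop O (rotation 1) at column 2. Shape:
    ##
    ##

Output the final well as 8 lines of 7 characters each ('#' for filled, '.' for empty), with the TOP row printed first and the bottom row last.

Drop 1: Z rot3 at col 5 lands with bottom-row=0; cleared 0 line(s) (total 0); column heights now [0 0 0 0 0 2 3], max=3
Drop 2: O rot2 at col 4 lands with bottom-row=2; cleared 0 line(s) (total 0); column heights now [0 0 0 0 4 4 3], max=4
Drop 3: I rot0 at col 1 lands with bottom-row=4; cleared 0 line(s) (total 0); column heights now [0 5 5 5 5 4 3], max=5
Drop 4: I rot2 at col 3 lands with bottom-row=5; cleared 0 line(s) (total 0); column heights now [0 5 5 6 6 6 6], max=6
Drop 5: O rot1 at col 2 lands with bottom-row=6; cleared 0 line(s) (total 0); column heights now [0 5 8 8 6 6 6], max=8

Answer: ..##...
..##...
...####
.####..
....##.
....###
.....##
.....#.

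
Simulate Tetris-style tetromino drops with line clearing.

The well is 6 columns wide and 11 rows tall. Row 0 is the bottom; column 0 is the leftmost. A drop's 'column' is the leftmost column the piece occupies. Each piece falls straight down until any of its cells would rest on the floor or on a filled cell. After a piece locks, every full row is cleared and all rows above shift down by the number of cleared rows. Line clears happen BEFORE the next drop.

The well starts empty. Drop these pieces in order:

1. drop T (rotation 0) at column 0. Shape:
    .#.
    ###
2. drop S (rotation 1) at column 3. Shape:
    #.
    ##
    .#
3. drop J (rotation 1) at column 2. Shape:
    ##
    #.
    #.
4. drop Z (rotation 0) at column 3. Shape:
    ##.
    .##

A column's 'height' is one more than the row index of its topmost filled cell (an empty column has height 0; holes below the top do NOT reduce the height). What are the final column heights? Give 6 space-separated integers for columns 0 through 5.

Drop 1: T rot0 at col 0 lands with bottom-row=0; cleared 0 line(s) (total 0); column heights now [1 2 1 0 0 0], max=2
Drop 2: S rot1 at col 3 lands with bottom-row=0; cleared 0 line(s) (total 0); column heights now [1 2 1 3 2 0], max=3
Drop 3: J rot1 at col 2 lands with bottom-row=1; cleared 0 line(s) (total 0); column heights now [1 2 4 4 2 0], max=4
Drop 4: Z rot0 at col 3 lands with bottom-row=3; cleared 0 line(s) (total 0); column heights now [1 2 4 5 5 4], max=5

Answer: 1 2 4 5 5 4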